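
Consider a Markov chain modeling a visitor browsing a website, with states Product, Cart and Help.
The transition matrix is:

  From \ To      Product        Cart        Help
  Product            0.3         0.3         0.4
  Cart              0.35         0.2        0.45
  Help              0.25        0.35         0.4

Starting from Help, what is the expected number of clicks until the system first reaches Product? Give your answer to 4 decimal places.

Let t(s) be the expected number of clicks to first reach Product from state s, with t(Product) = 0. Conditioning on the first click:
t(Cart) = 1 + 0.2·t(Cart) + 0.45·t(Help)
t(Help) = 1 + 0.35·t(Cart) + 0.4·t(Help)
Solving: t(Cart) = 3.2558, t(Help) = 3.5659.
Expected clicks from Help to Product: 3.5659.

3.5659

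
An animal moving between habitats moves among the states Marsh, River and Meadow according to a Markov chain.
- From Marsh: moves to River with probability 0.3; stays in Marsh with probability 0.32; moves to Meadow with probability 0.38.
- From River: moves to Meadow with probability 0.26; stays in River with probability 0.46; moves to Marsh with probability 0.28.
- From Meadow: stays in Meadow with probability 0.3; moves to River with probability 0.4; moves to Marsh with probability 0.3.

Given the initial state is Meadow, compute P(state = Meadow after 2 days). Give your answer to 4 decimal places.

Sum over the intermediate state after 1 day:
P = P(Meadow→Marsh)·P(Marsh→Meadow) + P(Meadow→River)·P(River→Meadow) + P(Meadow→Meadow)·P(Meadow→Meadow)
  = 0.3×0.38 + 0.4×0.26 + 0.3×0.3
  = 0.1140 + 0.1040 + 0.0900 = 0.3080

0.3080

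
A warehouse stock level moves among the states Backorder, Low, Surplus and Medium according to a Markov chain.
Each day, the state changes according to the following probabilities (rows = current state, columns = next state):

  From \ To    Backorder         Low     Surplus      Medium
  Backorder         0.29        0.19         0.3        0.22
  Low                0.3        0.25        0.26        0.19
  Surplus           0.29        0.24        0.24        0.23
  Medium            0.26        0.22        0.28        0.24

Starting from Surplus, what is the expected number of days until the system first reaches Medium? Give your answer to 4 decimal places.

4.5878

Let t(s) be the expected number of days to first reach Medium from state s, with t(Medium) = 0. Conditioning on the first day:
t(Backorder) = 1 + 0.29·t(Backorder) + 0.19·t(Low) + 0.3·t(Surplus)
t(Low) = 1 + 0.3·t(Backorder) + 0.25·t(Low) + 0.26·t(Surplus)
t(Surplus) = 1 + 0.29·t(Backorder) + 0.24·t(Low) + 0.24·t(Surplus)
Solving: t(Backorder) = 4.6244, t(Low) = 4.7735, t(Surplus) = 4.5878.
Expected days from Surplus to Medium: 4.5878.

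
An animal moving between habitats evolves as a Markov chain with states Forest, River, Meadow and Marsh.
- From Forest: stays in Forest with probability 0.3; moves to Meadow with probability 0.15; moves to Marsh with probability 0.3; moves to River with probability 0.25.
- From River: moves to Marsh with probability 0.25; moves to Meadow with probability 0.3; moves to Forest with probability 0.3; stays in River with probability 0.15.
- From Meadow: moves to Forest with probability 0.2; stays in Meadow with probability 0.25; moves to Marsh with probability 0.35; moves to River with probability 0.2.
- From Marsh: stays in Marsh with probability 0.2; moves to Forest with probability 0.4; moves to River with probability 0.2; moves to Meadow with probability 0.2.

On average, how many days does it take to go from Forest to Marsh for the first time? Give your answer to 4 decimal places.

Let t(s) be the expected number of days to first reach Marsh from state s, with t(Marsh) = 0. Conditioning on the first day:
t(Forest) = 1 + 0.3·t(Forest) + 0.25·t(River) + 0.15·t(Meadow)
t(River) = 1 + 0.3·t(Forest) + 0.15·t(River) + 0.3·t(Meadow)
t(Meadow) = 1 + 0.2·t(Forest) + 0.2·t(River) + 0.25·t(Meadow)
Solving: t(Forest) = 3.3417, t(River) = 3.4673, t(Meadow) = 3.1491.
Expected days from Forest to Marsh: 3.3417.

3.3417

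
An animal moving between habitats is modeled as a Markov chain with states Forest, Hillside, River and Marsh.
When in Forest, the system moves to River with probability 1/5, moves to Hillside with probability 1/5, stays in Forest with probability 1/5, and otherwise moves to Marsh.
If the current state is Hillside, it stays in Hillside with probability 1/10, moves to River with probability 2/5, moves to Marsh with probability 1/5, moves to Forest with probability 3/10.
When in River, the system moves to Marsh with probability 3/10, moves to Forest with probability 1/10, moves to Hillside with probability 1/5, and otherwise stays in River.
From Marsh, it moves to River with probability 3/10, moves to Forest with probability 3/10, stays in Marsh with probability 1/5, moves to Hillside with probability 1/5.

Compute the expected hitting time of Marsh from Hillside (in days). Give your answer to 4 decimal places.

3.6054

Let t(s) be the expected number of days to first reach Marsh from state s, with t(Marsh) = 0. Conditioning on the first day:
t(Forest) = 1 + 0.2·t(Forest) + 0.2·t(Hillside) + 0.2·t(River)
t(Hillside) = 1 + 0.3·t(Forest) + 0.1·t(Hillside) + 0.4·t(River)
t(River) = 1 + 0.1·t(Forest) + 0.2·t(Hillside) + 0.4·t(River)
Solving: t(Forest) = 2.9932, t(Hillside) = 3.6054, t(River) = 3.3673.
Expected days from Hillside to Marsh: 3.6054.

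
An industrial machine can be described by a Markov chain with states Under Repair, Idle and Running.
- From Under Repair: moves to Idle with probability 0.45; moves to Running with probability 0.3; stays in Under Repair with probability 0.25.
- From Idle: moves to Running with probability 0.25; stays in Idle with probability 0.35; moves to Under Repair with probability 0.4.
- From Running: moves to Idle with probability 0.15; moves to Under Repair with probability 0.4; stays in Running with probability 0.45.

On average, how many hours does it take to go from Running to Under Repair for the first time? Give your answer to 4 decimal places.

Let t(s) be the expected number of hours to first reach Under Repair from state s, with t(Under Repair) = 0. Conditioning on the first hour:
t(Idle) = 1 + 0.35·t(Idle) + 0.25·t(Running)
t(Running) = 1 + 0.15·t(Idle) + 0.45·t(Running)
Solving: t(Idle) = 2.5000, t(Running) = 2.5000.
Expected hours from Running to Under Repair: 2.5000.

2.5000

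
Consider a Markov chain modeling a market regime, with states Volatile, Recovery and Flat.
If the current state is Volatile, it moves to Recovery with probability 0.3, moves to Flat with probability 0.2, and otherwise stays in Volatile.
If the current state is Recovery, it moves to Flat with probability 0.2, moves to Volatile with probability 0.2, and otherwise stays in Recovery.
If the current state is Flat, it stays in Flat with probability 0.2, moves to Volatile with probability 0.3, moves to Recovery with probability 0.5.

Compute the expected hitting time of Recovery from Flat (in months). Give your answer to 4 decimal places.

Let t(s) be the expected number of months to first reach Recovery from state s, with t(Recovery) = 0. Conditioning on the first month:
t(Volatile) = 1 + 0.5·t(Volatile) + 0.2·t(Flat)
t(Flat) = 1 + 0.3·t(Volatile) + 0.2·t(Flat)
Solving: t(Volatile) = 2.9412, t(Flat) = 2.3529.
Expected months from Flat to Recovery: 2.3529.

2.3529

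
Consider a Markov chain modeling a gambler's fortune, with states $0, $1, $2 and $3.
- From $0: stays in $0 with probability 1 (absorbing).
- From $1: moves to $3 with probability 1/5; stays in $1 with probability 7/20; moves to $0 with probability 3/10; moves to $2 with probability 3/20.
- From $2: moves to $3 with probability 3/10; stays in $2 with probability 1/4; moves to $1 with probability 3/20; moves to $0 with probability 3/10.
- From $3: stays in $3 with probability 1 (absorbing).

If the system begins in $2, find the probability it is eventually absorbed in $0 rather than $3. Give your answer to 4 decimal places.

Let h(s) be the probability of absorption at $0 starting from transient state s. Then h($0) = 1 and h($3) = 0. By first-step analysis:
h($1) = 0.3·1 + 0.35·h($1) + 0.15·h($2) + 0.2·0
h($2) = 0.3·1 + 0.15·h($1) + 0.25·h($2) + 0.3·0
Solving: h($1) = 0.5806, h($2) = 0.5161.
Starting from $2, the probability is 0.5161.

0.5161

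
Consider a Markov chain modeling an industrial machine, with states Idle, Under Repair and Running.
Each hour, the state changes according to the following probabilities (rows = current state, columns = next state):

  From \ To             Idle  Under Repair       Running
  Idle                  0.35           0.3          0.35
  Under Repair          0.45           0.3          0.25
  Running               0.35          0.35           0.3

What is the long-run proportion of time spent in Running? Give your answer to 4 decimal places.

0.3033

Let the stationary distribution be π with π = πP and π_1 + π_2 + π_3 = 1.
π_1 = 0.35·π_1 + 0.45·π_2 + 0.35·π_3
π_2 = 0.3·π_1 + 0.3·π_2 + 0.35·π_3
Solving with the normalization constraint gives π = (0.3815, 0.3152, 0.3033).
So the stationary probability of Running is 0.3033.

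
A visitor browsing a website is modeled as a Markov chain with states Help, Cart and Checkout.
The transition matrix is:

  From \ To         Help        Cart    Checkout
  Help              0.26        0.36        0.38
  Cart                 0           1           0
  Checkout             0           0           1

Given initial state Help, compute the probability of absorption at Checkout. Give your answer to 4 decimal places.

Let h(s) be the probability of absorption at Checkout starting from transient state s. Then h(Checkout) = 1 and h(Cart) = 0. By first-step analysis:
h(Help) = 0.26·h(Help) + 0.36·0 + 0.38·1
Solving: h(Help) = 0.5135.
Starting from Help, the probability is 0.5135.

0.5135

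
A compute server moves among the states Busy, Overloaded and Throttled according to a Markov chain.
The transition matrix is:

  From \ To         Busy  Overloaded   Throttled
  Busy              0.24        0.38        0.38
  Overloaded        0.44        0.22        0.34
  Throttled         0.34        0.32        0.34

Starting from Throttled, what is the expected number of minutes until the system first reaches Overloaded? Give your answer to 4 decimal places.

Let t(s) be the expected number of minutes to first reach Overloaded from state s, with t(Overloaded) = 0. Conditioning on the first minute:
t(Busy) = 1 + 0.24·t(Busy) + 0.38·t(Throttled)
t(Throttled) = 1 + 0.34·t(Busy) + 0.34·t(Throttled)
Solving: t(Busy) = 2.7927, t(Throttled) = 2.9538.
Expected minutes from Throttled to Overloaded: 2.9538.

2.9538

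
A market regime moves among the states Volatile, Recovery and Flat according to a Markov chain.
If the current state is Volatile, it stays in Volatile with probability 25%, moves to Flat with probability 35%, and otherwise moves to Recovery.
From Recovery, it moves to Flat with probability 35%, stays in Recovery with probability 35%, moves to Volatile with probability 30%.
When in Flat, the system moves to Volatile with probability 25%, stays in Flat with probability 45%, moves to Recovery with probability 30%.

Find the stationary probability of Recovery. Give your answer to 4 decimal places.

Let the stationary distribution be π with π = πP and π_1 + π_2 + π_3 = 1.
π_1 = 0.25·π_1 + 0.3·π_2 + 0.25·π_3
π_2 = 0.4·π_1 + 0.35·π_2 + 0.3·π_3
Solving with the normalization constraint gives π = (0.2672, 0.3439, 0.3889).
So the stationary probability of Recovery is 0.3439.

0.3439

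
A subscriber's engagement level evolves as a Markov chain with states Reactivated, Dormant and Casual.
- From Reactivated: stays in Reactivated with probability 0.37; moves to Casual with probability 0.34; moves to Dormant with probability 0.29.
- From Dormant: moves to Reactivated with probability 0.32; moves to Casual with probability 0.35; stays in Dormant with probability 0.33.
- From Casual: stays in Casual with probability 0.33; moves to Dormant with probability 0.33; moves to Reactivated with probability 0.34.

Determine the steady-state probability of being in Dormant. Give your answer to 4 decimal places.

Let the stationary distribution be π with π = πP and π_1 + π_2 + π_3 = 1.
π_1 = 0.37·π_1 + 0.32·π_2 + 0.34·π_3
π_2 = 0.29·π_1 + 0.33·π_2 + 0.33·π_3
Solving with the normalization constraint gives π = (0.3440, 0.3162, 0.3398).
So the stationary probability of Dormant is 0.3162.

0.3162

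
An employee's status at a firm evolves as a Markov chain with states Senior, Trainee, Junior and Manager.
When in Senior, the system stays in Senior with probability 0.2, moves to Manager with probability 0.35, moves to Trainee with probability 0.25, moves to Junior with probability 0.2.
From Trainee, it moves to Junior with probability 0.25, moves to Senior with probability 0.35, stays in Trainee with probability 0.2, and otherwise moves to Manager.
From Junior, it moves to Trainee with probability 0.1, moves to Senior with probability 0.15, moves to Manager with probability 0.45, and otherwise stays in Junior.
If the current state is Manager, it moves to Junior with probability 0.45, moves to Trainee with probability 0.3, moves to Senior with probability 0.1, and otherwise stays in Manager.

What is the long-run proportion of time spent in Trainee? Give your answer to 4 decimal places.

Let the stationary distribution be π with π = πP and π_1 + π_2 + π_3 + π_4 = 1.
π_1 = 0.2·π_1 + 0.35·π_2 + 0.15·π_3 + 0.1·π_4
π_2 = 0.25·π_1 + 0.2·π_2 + 0.1·π_3 + 0.3·π_4
π_3 = 0.2·π_1 + 0.25·π_2 + 0.3·π_3 + 0.45·π_4
Solving with the normalization constraint gives π = (0.1861, 0.2070, 0.3148, 0.2920).
So the stationary probability of Trainee is 0.2070.

0.2070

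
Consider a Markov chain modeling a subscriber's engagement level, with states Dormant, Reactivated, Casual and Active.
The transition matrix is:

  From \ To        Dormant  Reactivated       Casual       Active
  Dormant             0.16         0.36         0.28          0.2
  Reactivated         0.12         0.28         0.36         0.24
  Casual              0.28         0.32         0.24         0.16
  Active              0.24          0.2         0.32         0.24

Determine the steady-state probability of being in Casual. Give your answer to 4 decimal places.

Let the stationary distribution be π with π = πP and π_1 + π_2 + π_3 + π_4 = 1.
π_1 = 0.16·π_1 + 0.12·π_2 + 0.28·π_3 + 0.24·π_4
π_2 = 0.36·π_1 + 0.28·π_2 + 0.32·π_3 + 0.2·π_4
π_3 = 0.28·π_1 + 0.36·π_2 + 0.24·π_3 + 0.32·π_4
Solving with the normalization constraint gives π = (0.2009, 0.2914, 0.2996, 0.2080).
So the stationary probability of Casual is 0.2996.

0.2996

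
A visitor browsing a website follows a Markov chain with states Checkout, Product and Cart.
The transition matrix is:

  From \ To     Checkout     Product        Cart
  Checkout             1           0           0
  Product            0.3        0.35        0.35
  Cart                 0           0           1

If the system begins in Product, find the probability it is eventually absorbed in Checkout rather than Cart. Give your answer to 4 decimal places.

Let h(s) be the probability of absorption at Checkout starting from transient state s. Then h(Checkout) = 1 and h(Cart) = 0. By first-step analysis:
h(Product) = 0.3·1 + 0.35·h(Product) + 0.35·0
Solving: h(Product) = 0.4615.
Starting from Product, the probability is 0.4615.

0.4615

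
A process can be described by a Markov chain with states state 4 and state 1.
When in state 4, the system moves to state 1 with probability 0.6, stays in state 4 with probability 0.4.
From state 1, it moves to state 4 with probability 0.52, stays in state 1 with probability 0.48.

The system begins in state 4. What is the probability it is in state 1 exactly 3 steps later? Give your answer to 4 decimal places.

Propagate the distribution vector 3 steps from state 4.
After 0 steps: (1.0000, 0.0000)
After 1 step: (0.4000, 0.6000)
After 2 steps: (0.4720, 0.5280)
After 3 steps: (0.4634, 0.5366)
P(in state 1 after 3 steps) = 0.5366

0.5366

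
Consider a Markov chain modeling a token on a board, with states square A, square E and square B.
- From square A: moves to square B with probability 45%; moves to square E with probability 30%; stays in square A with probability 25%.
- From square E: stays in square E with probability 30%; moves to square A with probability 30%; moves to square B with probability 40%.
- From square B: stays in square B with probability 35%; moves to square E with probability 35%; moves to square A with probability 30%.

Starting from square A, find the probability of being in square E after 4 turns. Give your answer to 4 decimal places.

0.3197

Propagate the distribution vector 4 turns from square A.
After 0 turns: (1.0000, 0.0000, 0.0000)
After 1 turn: (0.2500, 0.3000, 0.4500)
After 2 turns: (0.2875, 0.3225, 0.3900)
After 3 turns: (0.2856, 0.3195, 0.3949)
After 4 turns: (0.2857, 0.3197, 0.3945)
P(in square E after 4 turns) = 0.3197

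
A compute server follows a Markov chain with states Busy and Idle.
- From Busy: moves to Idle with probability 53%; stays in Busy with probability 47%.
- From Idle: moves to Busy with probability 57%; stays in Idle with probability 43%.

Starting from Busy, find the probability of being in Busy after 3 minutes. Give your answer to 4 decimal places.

0.5177

Propagate the distribution vector 3 minutes from Busy.
After 0 minutes: (1.0000, 0.0000)
After 1 minute: (0.4700, 0.5300)
After 2 minutes: (0.5230, 0.4770)
After 3 minutes: (0.5177, 0.4823)
P(in Busy after 3 minutes) = 0.5177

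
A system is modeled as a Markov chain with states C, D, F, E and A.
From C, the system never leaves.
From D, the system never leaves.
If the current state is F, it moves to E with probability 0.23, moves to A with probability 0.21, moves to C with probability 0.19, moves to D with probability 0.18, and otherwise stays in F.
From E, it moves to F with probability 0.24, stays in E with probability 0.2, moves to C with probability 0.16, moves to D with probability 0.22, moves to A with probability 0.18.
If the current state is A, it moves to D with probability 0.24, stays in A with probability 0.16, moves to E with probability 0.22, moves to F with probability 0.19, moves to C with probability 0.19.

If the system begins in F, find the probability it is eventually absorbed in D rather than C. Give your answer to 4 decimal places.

Let h(s) be the probability of absorption at D starting from transient state s. Then h(D) = 1 and h(C) = 0. By first-step analysis:
h(F) = 0.19·0 + 0.18·1 + 0.19·h(F) + 0.23·h(E) + 0.21·h(A)
h(E) = 0.16·0 + 0.22·1 + 0.24·h(F) + 0.2·h(E) + 0.18·h(A)
h(A) = 0.19·0 + 0.24·1 + 0.19·h(F) + 0.22·h(E) + 0.16·h(A)
Solving: h(F) = 0.5223, h(E) = 0.5553, h(A) = 0.5493.
Starting from F, the probability is 0.5223.

0.5223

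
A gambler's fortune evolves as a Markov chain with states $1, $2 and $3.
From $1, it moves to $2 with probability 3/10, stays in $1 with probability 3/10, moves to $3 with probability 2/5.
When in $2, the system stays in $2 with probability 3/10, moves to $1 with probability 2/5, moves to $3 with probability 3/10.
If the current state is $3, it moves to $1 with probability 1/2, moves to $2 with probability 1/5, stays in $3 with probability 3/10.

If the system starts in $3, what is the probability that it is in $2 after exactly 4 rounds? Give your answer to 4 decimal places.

Propagate the distribution vector 4 rounds from $3.
After 0 rounds: (0.0000, 0.0000, 1.0000)
After 1 round: (0.5000, 0.2000, 0.3000)
After 2 rounds: (0.3800, 0.2700, 0.3500)
After 3 rounds: (0.3970, 0.2650, 0.3380)
After 4 rounds: (0.3941, 0.2662, 0.3397)
P(in $2 after 4 rounds) = 0.2662

0.2662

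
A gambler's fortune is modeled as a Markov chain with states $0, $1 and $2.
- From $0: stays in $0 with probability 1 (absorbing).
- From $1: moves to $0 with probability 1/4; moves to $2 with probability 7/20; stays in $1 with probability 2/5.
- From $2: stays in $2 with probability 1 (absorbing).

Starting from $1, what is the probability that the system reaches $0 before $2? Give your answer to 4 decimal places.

Let h(s) be the probability of absorption at $0 starting from transient state s. Then h($0) = 1 and h($2) = 0. By first-step analysis:
h($1) = 0.25·1 + 0.4·h($1) + 0.35·0
Solving: h($1) = 0.4167.
Starting from $1, the probability is 0.4167.

0.4167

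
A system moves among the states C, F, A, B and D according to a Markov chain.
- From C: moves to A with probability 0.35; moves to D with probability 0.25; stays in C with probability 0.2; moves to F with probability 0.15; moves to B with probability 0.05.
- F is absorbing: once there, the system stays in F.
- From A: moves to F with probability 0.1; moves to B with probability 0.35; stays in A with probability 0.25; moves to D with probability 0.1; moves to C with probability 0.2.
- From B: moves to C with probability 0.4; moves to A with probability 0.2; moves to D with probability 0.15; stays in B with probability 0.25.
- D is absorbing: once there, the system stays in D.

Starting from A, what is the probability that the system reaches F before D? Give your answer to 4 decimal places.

Let h(s) be the probability of absorption at F starting from transient state s. Then h(F) = 1 and h(D) = 0. By first-step analysis:
h(C) = 0.2·h(C) + 0.15·1 + 0.35·h(A) + 0.05·h(B) + 0.25·0
h(A) = 0.2·h(C) + 0.1·1 + 0.25·h(A) + 0.35·h(B) + 0.1·0
h(B) = 0.4·h(C) + 0.2·h(A) + 0.25·h(B) + 0.15·0
Solving: h(C) = 0.3671, h(A) = 0.3684, h(B) = 0.2940.
Starting from A, the probability is 0.3684.

0.3684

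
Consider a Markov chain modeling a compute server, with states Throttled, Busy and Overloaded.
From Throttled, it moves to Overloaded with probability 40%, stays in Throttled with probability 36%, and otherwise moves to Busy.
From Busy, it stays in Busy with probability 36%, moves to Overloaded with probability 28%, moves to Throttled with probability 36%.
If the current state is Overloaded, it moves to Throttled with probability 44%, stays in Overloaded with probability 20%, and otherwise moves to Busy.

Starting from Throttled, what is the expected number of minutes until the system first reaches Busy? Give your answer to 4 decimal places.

3.5714

Let t(s) be the expected number of minutes to first reach Busy from state s, with t(Busy) = 0. Conditioning on the first minute:
t(Throttled) = 1 + 0.36·t(Throttled) + 0.4·t(Overloaded)
t(Overloaded) = 1 + 0.44·t(Throttled) + 0.2·t(Overloaded)
Solving: t(Throttled) = 3.5714, t(Overloaded) = 3.2143.
Expected minutes from Throttled to Busy: 3.5714.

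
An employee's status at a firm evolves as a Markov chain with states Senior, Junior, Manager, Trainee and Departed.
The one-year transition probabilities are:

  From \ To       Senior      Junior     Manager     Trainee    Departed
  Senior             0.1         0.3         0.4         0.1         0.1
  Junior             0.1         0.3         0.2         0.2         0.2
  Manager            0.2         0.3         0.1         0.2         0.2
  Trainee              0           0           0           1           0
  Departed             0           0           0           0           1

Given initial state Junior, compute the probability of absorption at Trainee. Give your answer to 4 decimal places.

Let h(s) be the probability of absorption at Trainee starting from transient state s. Then h(Trainee) = 1 and h(Departed) = 0. By first-step analysis:
h(Senior) = 0.1·h(Senior) + 0.3·h(Junior) + 0.4·h(Manager) + 0.1·1 + 0.1·0
h(Junior) = 0.1·h(Senior) + 0.3·h(Junior) + 0.2·h(Manager) + 0.2·1 + 0.2·0
h(Manager) = 0.2·h(Senior) + 0.3·h(Junior) + 0.1·h(Manager) + 0.2·1 + 0.2·0
Solving: h(Senior) = 0.5000, h(Junior) = 0.5000, h(Manager) = 0.5000.
Starting from Junior, the probability is 0.5000.

0.5000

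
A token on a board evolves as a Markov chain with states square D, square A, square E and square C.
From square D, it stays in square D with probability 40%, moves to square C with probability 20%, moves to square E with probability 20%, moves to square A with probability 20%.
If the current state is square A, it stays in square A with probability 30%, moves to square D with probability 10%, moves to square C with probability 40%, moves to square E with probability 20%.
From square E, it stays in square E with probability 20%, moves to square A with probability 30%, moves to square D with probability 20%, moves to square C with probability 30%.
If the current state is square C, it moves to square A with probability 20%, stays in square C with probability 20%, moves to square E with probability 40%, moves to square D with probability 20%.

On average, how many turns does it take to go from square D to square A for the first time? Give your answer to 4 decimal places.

4.4545

Let t(s) be the expected number of turns to first reach square A from state s, with t(square A) = 0. Conditioning on the first turn:
t(square D) = 1 + 0.4·t(square D) + 0.2·t(square E) + 0.2·t(square C)
t(square E) = 1 + 0.2·t(square D) + 0.2·t(square E) + 0.3·t(square C)
t(square C) = 1 + 0.2·t(square D) + 0.4·t(square E) + 0.2·t(square C)
Solving: t(square D) = 4.4545, t(square E) = 4.0000, t(square C) = 4.3636.
Expected turns from square D to square A: 4.4545.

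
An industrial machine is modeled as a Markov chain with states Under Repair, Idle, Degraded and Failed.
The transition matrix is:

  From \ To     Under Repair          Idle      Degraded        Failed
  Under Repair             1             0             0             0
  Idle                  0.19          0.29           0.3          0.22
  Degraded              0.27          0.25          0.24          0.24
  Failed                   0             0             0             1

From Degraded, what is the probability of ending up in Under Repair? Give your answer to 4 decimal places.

0.5149

Let h(s) be the probability of absorption at Under Repair starting from transient state s. Then h(Under Repair) = 1 and h(Failed) = 0. By first-step analysis:
h(Idle) = 0.19·1 + 0.29·h(Idle) + 0.3·h(Degraded) + 0.22·0
h(Degraded) = 0.27·1 + 0.25·h(Idle) + 0.24·h(Degraded) + 0.24·0
Solving: h(Idle) = 0.4851, h(Degraded) = 0.5149.
Starting from Degraded, the probability is 0.5149.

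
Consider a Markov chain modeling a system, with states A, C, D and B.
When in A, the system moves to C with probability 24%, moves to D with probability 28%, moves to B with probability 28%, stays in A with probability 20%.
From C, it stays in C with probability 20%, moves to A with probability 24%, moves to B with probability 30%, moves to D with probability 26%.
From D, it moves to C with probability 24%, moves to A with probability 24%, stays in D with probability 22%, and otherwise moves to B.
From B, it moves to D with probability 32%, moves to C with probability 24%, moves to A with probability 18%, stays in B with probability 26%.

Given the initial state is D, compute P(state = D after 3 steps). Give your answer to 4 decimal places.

Propagate the distribution vector 3 steps from D.
After 0 steps: (0.0000, 0.0000, 1.0000, 0.0000)
After 1 step: (0.2400, 0.2400, 0.2200, 0.3000)
After 2 steps: (0.2124, 0.2304, 0.2740, 0.2832)
After 3 steps: (0.2145, 0.2308, 0.2703, 0.2844)
P(in D after 3 steps) = 0.2703

0.2703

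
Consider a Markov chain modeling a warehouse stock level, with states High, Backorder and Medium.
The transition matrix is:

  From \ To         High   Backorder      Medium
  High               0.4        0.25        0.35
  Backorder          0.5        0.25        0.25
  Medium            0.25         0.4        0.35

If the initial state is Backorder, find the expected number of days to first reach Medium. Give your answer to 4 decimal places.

Let t(s) be the expected number of days to first reach Medium from state s, with t(Medium) = 0. Conditioning on the first day:
t(High) = 1 + 0.4·t(High) + 0.25·t(Backorder)
t(Backorder) = 1 + 0.5·t(High) + 0.25·t(Backorder)
Solving: t(High) = 3.0769, t(Backorder) = 3.3846.
Expected days from Backorder to Medium: 3.3846.

3.3846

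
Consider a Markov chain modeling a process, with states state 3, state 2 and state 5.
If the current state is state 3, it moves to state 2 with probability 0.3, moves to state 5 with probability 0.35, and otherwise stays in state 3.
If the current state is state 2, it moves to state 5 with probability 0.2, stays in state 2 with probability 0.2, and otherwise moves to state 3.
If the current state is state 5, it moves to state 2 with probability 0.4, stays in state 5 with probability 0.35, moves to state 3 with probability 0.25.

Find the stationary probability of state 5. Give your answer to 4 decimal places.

Let the stationary distribution be π with π = πP and π_1 + π_2 + π_3 = 1.
π_1 = 0.35·π_1 + 0.6·π_2 + 0.25·π_3
π_2 = 0.3·π_1 + 0.2·π_2 + 0.4·π_3
Solving with the normalization constraint gives π = (0.3946, 0.3004, 0.3049).
So the stationary probability of state 5 is 0.3049.

0.3049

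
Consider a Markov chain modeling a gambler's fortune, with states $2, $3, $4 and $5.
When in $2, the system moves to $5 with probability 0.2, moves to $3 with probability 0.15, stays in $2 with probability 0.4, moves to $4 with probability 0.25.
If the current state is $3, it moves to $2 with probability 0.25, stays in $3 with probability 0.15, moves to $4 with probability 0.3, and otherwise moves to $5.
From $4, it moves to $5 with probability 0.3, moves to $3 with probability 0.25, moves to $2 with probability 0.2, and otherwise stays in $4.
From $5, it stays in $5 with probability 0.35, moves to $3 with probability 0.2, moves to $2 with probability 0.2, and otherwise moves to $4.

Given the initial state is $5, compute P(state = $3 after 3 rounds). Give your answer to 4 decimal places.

Propagate the distribution vector 3 rounds from $5.
After 0 rounds: (0.0000, 0.0000, 0.0000, 1.0000)
After 1 round: (0.2000, 0.2000, 0.2500, 0.3500)
After 2 rounds: (0.2500, 0.1925, 0.2600, 0.2975)
After 3 rounds: (0.2596, 0.1909, 0.2596, 0.2899)
P(in $3 after 3 rounds) = 0.1909

0.1909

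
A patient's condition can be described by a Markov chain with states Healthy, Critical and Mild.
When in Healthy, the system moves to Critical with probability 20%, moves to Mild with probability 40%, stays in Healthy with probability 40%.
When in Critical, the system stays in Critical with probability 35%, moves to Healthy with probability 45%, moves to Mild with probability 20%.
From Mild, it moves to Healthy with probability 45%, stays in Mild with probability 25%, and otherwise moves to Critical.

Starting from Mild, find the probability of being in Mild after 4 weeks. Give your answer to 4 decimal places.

0.3008

Propagate the distribution vector 4 weeks from Mild.
After 0 weeks: (0.0000, 0.0000, 1.0000)
After 1 week: (0.4500, 0.3000, 0.2500)
After 2 weeks: (0.4275, 0.2700, 0.3025)
After 3 weeks: (0.4286, 0.2708, 0.3006)
After 4 weeks: (0.4286, 0.2707, 0.3008)
P(in Mild after 4 weeks) = 0.3008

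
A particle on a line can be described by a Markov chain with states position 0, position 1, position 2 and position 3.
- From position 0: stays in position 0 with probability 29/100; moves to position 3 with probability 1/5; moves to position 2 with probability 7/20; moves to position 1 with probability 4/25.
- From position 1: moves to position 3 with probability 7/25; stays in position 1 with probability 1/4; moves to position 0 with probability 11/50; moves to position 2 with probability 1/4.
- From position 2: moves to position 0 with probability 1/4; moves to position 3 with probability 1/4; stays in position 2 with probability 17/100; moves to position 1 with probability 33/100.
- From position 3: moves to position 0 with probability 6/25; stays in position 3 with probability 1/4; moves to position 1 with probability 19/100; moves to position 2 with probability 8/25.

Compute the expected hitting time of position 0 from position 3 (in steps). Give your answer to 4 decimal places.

4.2051

Let t(s) be the expected number of steps to first reach position 0 from state s, with t(position 0) = 0. Conditioning on the first step:
t(position 1) = 1 + 0.25·t(position 1) + 0.25·t(position 2) + 0.28·t(position 3)
t(position 2) = 1 + 0.33·t(position 1) + 0.17·t(position 2) + 0.25·t(position 3)
t(position 3) = 1 + 0.19·t(position 1) + 0.32·t(position 2) + 0.25·t(position 3)
Solving: t(position 1) = 4.2964, t(position 2) = 4.1796, t(position 3) = 4.2051.
Expected steps from position 3 to position 0: 4.2051.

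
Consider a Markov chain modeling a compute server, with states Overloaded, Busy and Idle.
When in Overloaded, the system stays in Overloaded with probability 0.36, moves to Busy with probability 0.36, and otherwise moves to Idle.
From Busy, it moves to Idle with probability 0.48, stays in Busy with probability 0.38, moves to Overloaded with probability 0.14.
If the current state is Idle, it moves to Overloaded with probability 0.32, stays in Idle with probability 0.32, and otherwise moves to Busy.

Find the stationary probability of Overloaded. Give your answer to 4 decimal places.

Let the stationary distribution be π with π = πP and π_1 + π_2 + π_3 = 1.
π_1 = 0.36·π_1 + 0.14·π_2 + 0.32·π_3
π_2 = 0.36·π_1 + 0.38·π_2 + 0.36·π_3
Solving with the normalization constraint gives π = (0.2645, 0.3673, 0.3682).
So the stationary probability of Overloaded is 0.2645.

0.2645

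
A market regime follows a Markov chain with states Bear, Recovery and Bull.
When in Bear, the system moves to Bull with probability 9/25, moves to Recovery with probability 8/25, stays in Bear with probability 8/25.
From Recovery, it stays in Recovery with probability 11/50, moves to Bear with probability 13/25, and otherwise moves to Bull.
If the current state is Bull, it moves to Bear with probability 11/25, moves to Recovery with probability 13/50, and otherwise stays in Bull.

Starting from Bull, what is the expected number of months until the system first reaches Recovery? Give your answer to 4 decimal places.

3.5264

Let t(s) be the expected number of months to first reach Recovery from state s, with t(Recovery) = 0. Conditioning on the first month:
t(Bear) = 1 + 0.32·t(Bear) + 0.36·t(Bull)
t(Bull) = 1 + 0.44·t(Bear) + 0.3·t(Bull)
Solving: t(Bear) = 3.3375, t(Bull) = 3.5264.
Expected months from Bull to Recovery: 3.5264.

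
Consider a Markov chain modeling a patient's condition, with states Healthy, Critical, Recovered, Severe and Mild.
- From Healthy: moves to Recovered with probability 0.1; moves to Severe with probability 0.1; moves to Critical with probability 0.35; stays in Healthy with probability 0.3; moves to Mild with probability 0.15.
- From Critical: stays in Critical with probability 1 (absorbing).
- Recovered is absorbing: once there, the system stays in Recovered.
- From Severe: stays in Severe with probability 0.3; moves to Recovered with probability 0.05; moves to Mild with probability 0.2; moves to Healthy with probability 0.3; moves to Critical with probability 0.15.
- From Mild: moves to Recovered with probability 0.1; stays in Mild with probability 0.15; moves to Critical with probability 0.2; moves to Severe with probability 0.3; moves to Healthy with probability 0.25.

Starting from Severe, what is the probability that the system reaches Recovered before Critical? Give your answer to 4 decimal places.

0.2527

Let h(s) be the probability of absorption at Recovered starting from transient state s. Then h(Recovered) = 1 and h(Critical) = 0. By first-step analysis:
h(Healthy) = 0.3·h(Healthy) + 0.35·0 + 0.1·1 + 0.1·h(Severe) + 0.15·h(Mild)
h(Severe) = 0.3·h(Healthy) + 0.15·0 + 0.05·1 + 0.3·h(Severe) + 0.2·h(Mild)
h(Mild) = 0.25·h(Healthy) + 0.2·0 + 0.1·1 + 0.3·h(Severe) + 0.15·h(Mild)
Solving: h(Healthy) = 0.2383, h(Severe) = 0.2527, h(Mild) = 0.2769.
Starting from Severe, the probability is 0.2527.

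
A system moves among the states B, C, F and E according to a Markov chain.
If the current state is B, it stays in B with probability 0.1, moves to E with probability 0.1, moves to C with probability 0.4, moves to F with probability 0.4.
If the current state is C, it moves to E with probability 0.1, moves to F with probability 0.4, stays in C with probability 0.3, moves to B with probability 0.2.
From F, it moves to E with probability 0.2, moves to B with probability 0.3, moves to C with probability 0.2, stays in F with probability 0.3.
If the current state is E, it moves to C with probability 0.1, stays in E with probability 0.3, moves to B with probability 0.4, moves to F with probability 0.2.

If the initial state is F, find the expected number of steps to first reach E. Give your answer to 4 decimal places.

6.6667

Let t(s) be the expected number of steps to first reach E from state s, with t(E) = 0. Conditioning on the first step:
t(B) = 1 + 0.1·t(B) + 0.4·t(C) + 0.4·t(F)
t(C) = 1 + 0.2·t(B) + 0.3·t(C) + 0.4·t(F)
t(F) = 1 + 0.3·t(B) + 0.2·t(C) + 0.3·t(F)
Solving: t(B) = 7.3333, t(C) = 7.3333, t(F) = 6.6667.
Expected steps from F to E: 6.6667.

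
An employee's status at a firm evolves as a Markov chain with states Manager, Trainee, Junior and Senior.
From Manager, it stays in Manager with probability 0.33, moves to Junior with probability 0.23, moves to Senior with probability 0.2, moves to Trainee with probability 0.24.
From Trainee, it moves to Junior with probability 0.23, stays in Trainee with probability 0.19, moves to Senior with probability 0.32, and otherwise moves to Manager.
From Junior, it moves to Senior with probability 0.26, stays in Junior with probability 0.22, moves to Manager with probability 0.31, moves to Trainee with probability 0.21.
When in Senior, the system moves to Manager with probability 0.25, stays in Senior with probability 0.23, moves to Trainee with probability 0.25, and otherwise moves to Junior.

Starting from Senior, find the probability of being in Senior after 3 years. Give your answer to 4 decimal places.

Propagate the distribution vector 3 years from Senior.
After 0 years: (0.0000, 0.0000, 0.0000, 1.0000)
After 1 year: (0.2500, 0.2500, 0.2700, 0.2300)
After 2 years: (0.2887, 0.2217, 0.2365, 0.2531)
After 3 years: (0.2895, 0.2244, 0.2378, 0.2484)
P(in Senior after 3 years) = 0.2484

0.2484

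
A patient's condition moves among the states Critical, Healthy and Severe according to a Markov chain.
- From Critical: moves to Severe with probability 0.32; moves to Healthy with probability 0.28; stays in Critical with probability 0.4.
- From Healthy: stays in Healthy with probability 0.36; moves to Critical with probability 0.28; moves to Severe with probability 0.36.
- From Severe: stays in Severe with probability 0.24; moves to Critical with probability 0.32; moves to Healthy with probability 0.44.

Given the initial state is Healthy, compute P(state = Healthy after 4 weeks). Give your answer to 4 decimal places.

Propagate the distribution vector 4 weeks from Healthy.
After 0 weeks: (0.0000, 1.0000, 0.0000)
After 1 week: (0.2800, 0.3600, 0.3600)
After 2 weeks: (0.3280, 0.3664, 0.3056)
After 3 weeks: (0.3316, 0.3582, 0.3102)
After 4 weeks: (0.3322, 0.3583, 0.3095)
P(in Healthy after 4 weeks) = 0.3583

0.3583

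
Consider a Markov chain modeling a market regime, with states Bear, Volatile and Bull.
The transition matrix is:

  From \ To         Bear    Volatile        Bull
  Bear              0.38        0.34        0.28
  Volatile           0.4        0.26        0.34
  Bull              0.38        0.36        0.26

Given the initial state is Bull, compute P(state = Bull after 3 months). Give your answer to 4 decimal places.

0.2931

Propagate the distribution vector 3 months from Bull.
After 0 months: (0.0000, 0.0000, 1.0000)
After 1 month: (0.3800, 0.3600, 0.2600)
After 2 months: (0.3872, 0.3164, 0.2964)
After 3 months: (0.3863, 0.3206, 0.2931)
P(in Bull after 3 months) = 0.2931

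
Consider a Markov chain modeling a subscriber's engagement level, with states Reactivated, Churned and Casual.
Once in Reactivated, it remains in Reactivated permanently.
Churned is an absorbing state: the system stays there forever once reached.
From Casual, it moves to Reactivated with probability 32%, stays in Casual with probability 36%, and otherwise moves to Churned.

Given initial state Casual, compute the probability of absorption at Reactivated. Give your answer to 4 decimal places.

Let h(s) be the probability of absorption at Reactivated starting from transient state s. Then h(Reactivated) = 1 and h(Churned) = 0. By first-step analysis:
h(Casual) = 0.32·1 + 0.32·0 + 0.36·h(Casual)
Solving: h(Casual) = 0.5000.
Starting from Casual, the probability is 0.5000.

0.5000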